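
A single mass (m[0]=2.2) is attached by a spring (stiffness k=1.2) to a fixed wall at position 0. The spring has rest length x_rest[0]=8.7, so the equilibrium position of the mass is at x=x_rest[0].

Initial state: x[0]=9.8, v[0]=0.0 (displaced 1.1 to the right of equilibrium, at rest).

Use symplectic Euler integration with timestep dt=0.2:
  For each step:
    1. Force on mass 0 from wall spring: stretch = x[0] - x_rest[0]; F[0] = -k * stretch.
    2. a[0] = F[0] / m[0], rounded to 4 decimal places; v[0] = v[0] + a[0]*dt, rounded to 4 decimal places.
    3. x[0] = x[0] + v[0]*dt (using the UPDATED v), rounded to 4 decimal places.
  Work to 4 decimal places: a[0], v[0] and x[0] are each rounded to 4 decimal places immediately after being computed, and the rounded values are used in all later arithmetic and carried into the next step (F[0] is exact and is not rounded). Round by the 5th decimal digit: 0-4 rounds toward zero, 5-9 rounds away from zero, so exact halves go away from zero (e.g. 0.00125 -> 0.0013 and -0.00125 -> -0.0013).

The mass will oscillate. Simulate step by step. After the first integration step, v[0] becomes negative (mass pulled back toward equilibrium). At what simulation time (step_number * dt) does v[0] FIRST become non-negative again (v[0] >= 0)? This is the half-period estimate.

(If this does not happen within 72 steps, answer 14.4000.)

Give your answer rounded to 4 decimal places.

Step 0: x=[9.8000] v=[0.0000]
Step 1: x=[9.7760] v=[-0.1200]
Step 2: x=[9.7285] v=[-0.2374]
Step 3: x=[9.6586] v=[-0.3496]
Step 4: x=[9.5678] v=[-0.4542]
Step 5: x=[9.4580] v=[-0.5489]
Step 6: x=[9.3317] v=[-0.6316]
Step 7: x=[9.1916] v=[-0.7005]
Step 8: x=[9.0408] v=[-0.7541]
Step 9: x=[8.8825] v=[-0.7913]
Step 10: x=[8.7203] v=[-0.8112]
Step 11: x=[8.5576] v=[-0.8134]
Step 12: x=[8.3980] v=[-0.7979]
Step 13: x=[8.2450] v=[-0.7650]
Step 14: x=[8.1019] v=[-0.7154]
Step 15: x=[7.9719] v=[-0.6502]
Step 16: x=[7.8577] v=[-0.5708]
Step 17: x=[7.7619] v=[-0.4789]
Step 18: x=[7.6866] v=[-0.3766]
Step 19: x=[7.6334] v=[-0.2660]
Step 20: x=[7.6035] v=[-0.1496]
Step 21: x=[7.5975] v=[-0.0300]
Step 22: x=[7.6156] v=[0.0903]
First v>=0 after going negative at step 22, time=4.4000

Answer: 4.4000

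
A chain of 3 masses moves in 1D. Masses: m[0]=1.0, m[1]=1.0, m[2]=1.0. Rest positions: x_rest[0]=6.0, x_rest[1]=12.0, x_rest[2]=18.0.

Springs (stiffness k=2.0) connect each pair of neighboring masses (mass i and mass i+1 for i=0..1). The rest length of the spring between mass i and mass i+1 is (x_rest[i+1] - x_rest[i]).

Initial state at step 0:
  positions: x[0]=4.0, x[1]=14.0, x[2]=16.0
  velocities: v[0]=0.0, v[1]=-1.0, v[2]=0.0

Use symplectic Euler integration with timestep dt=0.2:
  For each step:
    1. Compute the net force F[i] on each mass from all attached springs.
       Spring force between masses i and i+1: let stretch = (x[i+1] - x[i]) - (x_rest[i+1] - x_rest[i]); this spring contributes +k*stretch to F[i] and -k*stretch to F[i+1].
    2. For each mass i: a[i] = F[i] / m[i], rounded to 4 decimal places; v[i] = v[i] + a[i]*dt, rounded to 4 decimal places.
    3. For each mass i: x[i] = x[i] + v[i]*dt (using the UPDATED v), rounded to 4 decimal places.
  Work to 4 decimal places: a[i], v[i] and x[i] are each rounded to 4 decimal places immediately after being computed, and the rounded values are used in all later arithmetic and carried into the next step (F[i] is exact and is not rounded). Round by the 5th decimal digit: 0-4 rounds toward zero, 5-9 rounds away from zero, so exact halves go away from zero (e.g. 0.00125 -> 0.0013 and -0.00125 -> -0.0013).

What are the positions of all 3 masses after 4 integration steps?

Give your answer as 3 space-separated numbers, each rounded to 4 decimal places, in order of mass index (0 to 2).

Step 0: x=[4.0000 14.0000 16.0000] v=[0.0000 -1.0000 0.0000]
Step 1: x=[4.3200 13.1600 16.3200] v=[1.6000 -4.2000 1.6000]
Step 2: x=[4.8672 11.8656 16.8672] v=[2.7360 -6.4720 2.7360]
Step 3: x=[5.4943 10.4115 17.4943] v=[3.1354 -7.2707 3.1354]
Step 4: x=[6.0348 9.1306 18.0348] v=[2.7023 -6.4045 2.7023]

Answer: 6.0348 9.1306 18.0348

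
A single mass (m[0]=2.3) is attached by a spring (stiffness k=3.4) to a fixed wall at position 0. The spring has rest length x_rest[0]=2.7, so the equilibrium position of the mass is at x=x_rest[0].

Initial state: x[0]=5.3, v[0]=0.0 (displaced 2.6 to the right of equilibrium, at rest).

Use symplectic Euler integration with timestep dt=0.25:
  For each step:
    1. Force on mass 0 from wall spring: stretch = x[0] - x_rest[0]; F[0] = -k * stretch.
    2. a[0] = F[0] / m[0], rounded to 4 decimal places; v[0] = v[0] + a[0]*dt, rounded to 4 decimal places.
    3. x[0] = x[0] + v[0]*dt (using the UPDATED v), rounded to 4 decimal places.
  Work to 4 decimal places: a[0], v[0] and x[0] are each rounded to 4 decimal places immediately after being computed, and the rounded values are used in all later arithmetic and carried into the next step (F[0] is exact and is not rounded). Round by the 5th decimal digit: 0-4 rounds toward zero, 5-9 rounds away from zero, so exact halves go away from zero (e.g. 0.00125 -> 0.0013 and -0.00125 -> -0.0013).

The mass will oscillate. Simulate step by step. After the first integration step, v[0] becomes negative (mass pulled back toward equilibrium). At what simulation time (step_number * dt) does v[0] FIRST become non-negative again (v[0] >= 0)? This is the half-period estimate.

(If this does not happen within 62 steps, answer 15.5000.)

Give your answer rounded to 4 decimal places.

Step 0: x=[5.3000] v=[0.0000]
Step 1: x=[5.0598] v=[-0.9609]
Step 2: x=[4.6016] v=[-1.8330]
Step 3: x=[3.9677] v=[-2.5358]
Step 4: x=[3.2166] v=[-3.0043]
Step 5: x=[2.4178] v=[-3.1952]
Step 6: x=[1.6451] v=[-3.0909]
Step 7: x=[0.9698] v=[-2.7011]
Step 8: x=[0.4544] v=[-2.0617]
Step 9: x=[0.1465] v=[-1.2318]
Step 10: x=[0.0745] v=[-0.2881]
Step 11: x=[0.2451] v=[0.6822]
First v>=0 after going negative at step 11, time=2.7500

Answer: 2.7500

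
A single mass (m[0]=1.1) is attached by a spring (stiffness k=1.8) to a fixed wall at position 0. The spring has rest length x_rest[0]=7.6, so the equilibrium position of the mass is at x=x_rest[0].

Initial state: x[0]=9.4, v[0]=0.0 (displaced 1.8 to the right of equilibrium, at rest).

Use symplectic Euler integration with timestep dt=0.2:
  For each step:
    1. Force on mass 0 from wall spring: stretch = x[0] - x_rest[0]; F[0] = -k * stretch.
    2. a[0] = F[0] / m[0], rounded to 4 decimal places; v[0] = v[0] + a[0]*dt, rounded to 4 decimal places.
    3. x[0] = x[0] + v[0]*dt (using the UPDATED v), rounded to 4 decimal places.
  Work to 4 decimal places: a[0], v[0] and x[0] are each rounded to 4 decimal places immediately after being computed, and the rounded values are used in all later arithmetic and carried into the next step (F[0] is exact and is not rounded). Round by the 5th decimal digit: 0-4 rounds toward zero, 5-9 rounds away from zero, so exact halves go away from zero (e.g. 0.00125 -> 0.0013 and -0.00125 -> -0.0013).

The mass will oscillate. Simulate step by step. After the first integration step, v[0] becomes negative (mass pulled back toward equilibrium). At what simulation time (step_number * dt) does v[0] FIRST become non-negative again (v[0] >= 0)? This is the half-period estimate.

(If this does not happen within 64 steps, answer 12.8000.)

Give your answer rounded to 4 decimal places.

Step 0: x=[9.4000] v=[0.0000]
Step 1: x=[9.2822] v=[-0.5891]
Step 2: x=[9.0543] v=[-1.1396]
Step 3: x=[8.7312] v=[-1.6156]
Step 4: x=[8.3340] v=[-1.9858]
Step 5: x=[7.8888] v=[-2.2260]
Step 6: x=[7.4247] v=[-2.3205]
Step 7: x=[6.9721] v=[-2.2631]
Step 8: x=[6.5606] v=[-2.0576]
Step 9: x=[6.2171] v=[-1.7174]
Step 10: x=[5.9641] v=[-1.2648]
Step 11: x=[5.8182] v=[-0.7294]
Step 12: x=[5.7889] v=[-0.1463]
Step 13: x=[5.8782] v=[0.4464]
First v>=0 after going negative at step 13, time=2.6000

Answer: 2.6000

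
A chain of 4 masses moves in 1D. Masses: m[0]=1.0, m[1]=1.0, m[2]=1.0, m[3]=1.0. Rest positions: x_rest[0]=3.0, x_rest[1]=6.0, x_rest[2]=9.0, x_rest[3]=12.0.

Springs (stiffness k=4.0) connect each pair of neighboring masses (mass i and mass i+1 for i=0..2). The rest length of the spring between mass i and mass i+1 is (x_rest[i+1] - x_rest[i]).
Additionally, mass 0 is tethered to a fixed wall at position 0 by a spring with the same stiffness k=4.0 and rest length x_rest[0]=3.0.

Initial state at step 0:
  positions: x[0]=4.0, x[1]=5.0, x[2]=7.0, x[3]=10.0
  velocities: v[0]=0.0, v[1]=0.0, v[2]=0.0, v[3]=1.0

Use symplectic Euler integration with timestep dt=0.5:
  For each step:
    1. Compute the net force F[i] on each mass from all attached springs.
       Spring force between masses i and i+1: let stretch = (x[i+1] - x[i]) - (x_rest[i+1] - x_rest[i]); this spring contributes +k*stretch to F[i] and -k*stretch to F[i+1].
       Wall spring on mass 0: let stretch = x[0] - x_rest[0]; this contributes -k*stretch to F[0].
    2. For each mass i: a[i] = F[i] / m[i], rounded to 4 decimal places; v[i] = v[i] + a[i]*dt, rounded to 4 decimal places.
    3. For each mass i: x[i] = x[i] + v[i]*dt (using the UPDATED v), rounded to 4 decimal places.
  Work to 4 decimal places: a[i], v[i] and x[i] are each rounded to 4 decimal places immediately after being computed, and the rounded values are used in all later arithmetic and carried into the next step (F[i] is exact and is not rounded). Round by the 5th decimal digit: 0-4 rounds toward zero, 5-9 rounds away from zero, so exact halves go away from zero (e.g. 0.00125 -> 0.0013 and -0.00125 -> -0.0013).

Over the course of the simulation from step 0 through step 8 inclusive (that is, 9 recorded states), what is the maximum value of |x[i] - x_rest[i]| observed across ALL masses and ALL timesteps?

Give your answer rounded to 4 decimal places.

Step 0: x=[4.0000 5.0000 7.0000 10.0000] v=[0.0000 0.0000 0.0000 1.0000]
Step 1: x=[1.0000 6.0000 8.0000 10.5000] v=[-6.0000 2.0000 2.0000 1.0000]
Step 2: x=[2.0000 4.0000 9.5000 11.5000] v=[2.0000 -4.0000 3.0000 2.0000]
Step 3: x=[3.0000 5.5000 7.5000 13.5000] v=[2.0000 3.0000 -4.0000 4.0000]
Step 4: x=[3.5000 6.5000 9.5000 12.5000] v=[1.0000 2.0000 4.0000 -2.0000]
Step 5: x=[3.5000 7.5000 11.5000 11.5000] v=[0.0000 2.0000 4.0000 -2.0000]
Step 6: x=[4.0000 8.5000 9.5000 13.5000] v=[1.0000 2.0000 -4.0000 4.0000]
Step 7: x=[5.0000 6.0000 10.5000 14.5000] v=[2.0000 -5.0000 2.0000 2.0000]
Step 8: x=[2.0000 7.0000 11.0000 14.5000] v=[-6.0000 2.0000 1.0000 0.0000]
Max displacement = 2.5000

Answer: 2.5000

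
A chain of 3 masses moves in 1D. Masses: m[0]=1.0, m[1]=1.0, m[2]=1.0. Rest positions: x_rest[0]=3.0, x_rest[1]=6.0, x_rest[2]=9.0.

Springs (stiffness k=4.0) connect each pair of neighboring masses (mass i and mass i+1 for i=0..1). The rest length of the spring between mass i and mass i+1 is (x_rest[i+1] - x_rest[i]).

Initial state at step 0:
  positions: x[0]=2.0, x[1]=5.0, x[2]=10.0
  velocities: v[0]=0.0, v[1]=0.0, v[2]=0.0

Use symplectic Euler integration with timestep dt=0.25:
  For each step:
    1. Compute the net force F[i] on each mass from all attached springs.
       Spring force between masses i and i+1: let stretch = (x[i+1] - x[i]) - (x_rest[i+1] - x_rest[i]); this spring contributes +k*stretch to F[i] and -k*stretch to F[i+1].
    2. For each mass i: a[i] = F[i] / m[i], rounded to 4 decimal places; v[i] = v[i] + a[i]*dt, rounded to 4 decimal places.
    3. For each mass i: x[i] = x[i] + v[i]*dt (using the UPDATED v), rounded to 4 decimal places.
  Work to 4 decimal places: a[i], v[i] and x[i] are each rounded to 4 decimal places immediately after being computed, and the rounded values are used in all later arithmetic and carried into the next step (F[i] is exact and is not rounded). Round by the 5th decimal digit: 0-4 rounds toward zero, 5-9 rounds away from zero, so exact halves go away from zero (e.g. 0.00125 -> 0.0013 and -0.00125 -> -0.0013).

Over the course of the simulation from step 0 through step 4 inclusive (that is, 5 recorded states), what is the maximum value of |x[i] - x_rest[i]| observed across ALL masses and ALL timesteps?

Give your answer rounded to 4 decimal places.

Step 0: x=[2.0000 5.0000 10.0000] v=[0.0000 0.0000 0.0000]
Step 1: x=[2.0000 5.5000 9.5000] v=[0.0000 2.0000 -2.0000]
Step 2: x=[2.1250 6.1250 8.7500] v=[0.5000 2.5000 -3.0000]
Step 3: x=[2.5000 6.4063 8.0938] v=[1.5000 1.1250 -2.6250]
Step 4: x=[3.1016 6.1329 7.7657] v=[2.4063 -1.0938 -1.3125]
Max displacement = 1.2343

Answer: 1.2343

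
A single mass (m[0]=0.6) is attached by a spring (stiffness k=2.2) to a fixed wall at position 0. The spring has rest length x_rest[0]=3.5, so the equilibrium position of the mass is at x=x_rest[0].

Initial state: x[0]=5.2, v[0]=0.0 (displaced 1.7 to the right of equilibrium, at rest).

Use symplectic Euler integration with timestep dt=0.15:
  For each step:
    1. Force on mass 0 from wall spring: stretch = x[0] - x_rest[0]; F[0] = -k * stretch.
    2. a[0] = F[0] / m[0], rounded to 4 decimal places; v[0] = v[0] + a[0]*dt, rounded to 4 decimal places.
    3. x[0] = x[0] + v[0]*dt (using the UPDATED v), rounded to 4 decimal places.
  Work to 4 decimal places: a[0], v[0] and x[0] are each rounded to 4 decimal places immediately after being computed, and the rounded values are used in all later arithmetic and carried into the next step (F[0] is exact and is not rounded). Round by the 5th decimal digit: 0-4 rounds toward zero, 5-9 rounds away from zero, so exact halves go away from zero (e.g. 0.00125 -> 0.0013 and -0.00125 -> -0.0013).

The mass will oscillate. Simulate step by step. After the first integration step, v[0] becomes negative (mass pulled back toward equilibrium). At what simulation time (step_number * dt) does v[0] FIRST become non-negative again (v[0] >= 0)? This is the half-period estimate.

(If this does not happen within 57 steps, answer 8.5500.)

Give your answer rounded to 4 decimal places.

Step 0: x=[5.2000] v=[0.0000]
Step 1: x=[5.0598] v=[-0.9350]
Step 2: x=[4.7909] v=[-1.7929]
Step 3: x=[4.4155] v=[-2.5029]
Step 4: x=[3.9645] v=[-3.0064]
Step 5: x=[3.4752] v=[-3.2619]
Step 6: x=[2.9880] v=[-3.2483]
Step 7: x=[2.5430] v=[-2.9667]
Step 8: x=[2.1769] v=[-2.4404]
Step 9: x=[1.9200] v=[-1.7127]
Step 10: x=[1.7934] v=[-0.8437]
Step 11: x=[1.8076] v=[0.0949]
First v>=0 after going negative at step 11, time=1.6500

Answer: 1.6500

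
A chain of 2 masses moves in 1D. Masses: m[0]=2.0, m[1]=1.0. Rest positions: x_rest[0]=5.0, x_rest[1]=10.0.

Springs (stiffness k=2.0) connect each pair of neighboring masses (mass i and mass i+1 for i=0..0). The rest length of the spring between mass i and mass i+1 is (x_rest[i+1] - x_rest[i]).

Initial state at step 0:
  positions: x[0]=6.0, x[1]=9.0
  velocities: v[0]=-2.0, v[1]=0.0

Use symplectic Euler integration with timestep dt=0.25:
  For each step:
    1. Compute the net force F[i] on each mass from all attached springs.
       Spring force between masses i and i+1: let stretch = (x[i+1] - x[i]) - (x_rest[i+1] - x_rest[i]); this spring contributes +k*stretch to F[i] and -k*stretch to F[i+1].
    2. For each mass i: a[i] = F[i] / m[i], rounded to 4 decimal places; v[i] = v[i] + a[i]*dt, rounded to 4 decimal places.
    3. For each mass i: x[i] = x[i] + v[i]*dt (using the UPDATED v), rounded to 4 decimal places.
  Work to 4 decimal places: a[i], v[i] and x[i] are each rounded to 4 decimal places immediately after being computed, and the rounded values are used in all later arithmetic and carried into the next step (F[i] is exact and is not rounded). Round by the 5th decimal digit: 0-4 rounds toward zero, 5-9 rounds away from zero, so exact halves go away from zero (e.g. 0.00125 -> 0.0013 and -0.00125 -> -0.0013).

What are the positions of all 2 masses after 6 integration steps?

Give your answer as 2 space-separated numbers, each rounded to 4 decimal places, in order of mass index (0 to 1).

Step 0: x=[6.0000 9.0000] v=[-2.0000 0.0000]
Step 1: x=[5.3750 9.2500] v=[-2.5000 1.0000]
Step 2: x=[4.6797 9.6406] v=[-2.7813 1.5625]
Step 3: x=[3.9819 10.0361] v=[-2.7911 1.5821]
Step 4: x=[3.3500 10.2999] v=[-2.5276 1.0550]
Step 5: x=[2.8400 10.3199] v=[-2.0401 0.0801]
Step 6: x=[2.4850 10.0299] v=[-1.4201 -1.1599]

Answer: 2.4850 10.0299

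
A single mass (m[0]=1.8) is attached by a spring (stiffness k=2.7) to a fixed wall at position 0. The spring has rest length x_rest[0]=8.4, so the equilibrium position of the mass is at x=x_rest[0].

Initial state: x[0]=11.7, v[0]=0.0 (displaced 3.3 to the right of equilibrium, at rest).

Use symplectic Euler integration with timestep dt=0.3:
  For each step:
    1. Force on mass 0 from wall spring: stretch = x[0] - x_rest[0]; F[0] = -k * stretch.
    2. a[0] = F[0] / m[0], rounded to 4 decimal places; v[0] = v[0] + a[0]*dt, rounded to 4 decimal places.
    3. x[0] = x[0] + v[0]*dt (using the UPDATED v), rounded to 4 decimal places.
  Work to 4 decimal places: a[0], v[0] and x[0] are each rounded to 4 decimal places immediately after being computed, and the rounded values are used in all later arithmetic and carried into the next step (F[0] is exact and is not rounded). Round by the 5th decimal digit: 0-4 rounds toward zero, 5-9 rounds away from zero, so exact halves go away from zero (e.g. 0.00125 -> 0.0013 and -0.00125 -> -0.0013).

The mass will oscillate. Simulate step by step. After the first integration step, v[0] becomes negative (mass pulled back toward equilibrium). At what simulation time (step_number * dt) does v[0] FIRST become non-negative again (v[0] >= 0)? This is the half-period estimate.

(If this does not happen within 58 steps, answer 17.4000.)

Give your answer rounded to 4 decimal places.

Answer: 2.7000

Derivation:
Step 0: x=[11.7000] v=[0.0000]
Step 1: x=[11.2545] v=[-1.4850]
Step 2: x=[10.4237] v=[-2.7695]
Step 3: x=[9.3196] v=[-3.6802]
Step 4: x=[8.0914] v=[-4.0940]
Step 5: x=[6.9049] v=[-3.9551]
Step 6: x=[5.9202] v=[-3.2823]
Step 7: x=[5.2703] v=[-2.1664]
Step 8: x=[5.0429] v=[-0.7580]
Step 9: x=[5.2687] v=[0.7527]
First v>=0 after going negative at step 9, time=2.7000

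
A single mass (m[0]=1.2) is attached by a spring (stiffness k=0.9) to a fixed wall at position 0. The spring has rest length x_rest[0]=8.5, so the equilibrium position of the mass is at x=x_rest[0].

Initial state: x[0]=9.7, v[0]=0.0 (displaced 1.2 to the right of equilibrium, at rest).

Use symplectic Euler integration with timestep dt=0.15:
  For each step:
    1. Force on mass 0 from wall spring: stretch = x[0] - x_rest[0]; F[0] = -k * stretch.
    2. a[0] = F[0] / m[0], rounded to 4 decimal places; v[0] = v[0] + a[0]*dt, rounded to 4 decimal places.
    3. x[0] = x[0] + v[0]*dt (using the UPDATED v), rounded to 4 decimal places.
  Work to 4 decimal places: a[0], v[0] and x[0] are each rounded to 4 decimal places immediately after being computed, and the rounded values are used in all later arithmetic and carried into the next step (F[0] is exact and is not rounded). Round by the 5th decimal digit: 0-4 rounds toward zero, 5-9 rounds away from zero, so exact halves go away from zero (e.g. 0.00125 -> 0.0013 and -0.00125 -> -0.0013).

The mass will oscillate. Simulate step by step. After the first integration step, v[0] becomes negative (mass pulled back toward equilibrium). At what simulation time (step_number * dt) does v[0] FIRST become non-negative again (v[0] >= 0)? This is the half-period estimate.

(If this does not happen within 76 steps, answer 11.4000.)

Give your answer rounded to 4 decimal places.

Step 0: x=[9.7000] v=[0.0000]
Step 1: x=[9.6798] v=[-0.1350]
Step 2: x=[9.6396] v=[-0.2677]
Step 3: x=[9.5802] v=[-0.3959]
Step 4: x=[9.5026] v=[-0.5174]
Step 5: x=[9.4081] v=[-0.6302]
Step 6: x=[9.2982] v=[-0.7324]
Step 7: x=[9.1749] v=[-0.8222]
Step 8: x=[9.0402] v=[-0.8981]
Step 9: x=[8.8964] v=[-0.9589]
Step 10: x=[8.7459] v=[-1.0035]
Step 11: x=[8.5912] v=[-1.0312]
Step 12: x=[8.4350] v=[-1.0415]
Step 13: x=[8.2799] v=[-1.0342]
Step 14: x=[8.1285] v=[-1.0094]
Step 15: x=[7.9834] v=[-0.9676]
Step 16: x=[7.8470] v=[-0.9095]
Step 17: x=[7.7216] v=[-0.8360]
Step 18: x=[7.6093] v=[-0.7484]
Step 19: x=[7.5121] v=[-0.6482]
Step 20: x=[7.4315] v=[-0.5371]
Step 21: x=[7.3690] v=[-0.4169]
Step 22: x=[7.3255] v=[-0.2897]
Step 23: x=[7.3019] v=[-0.1576]
Step 24: x=[7.2985] v=[-0.0228]
Step 25: x=[7.3154] v=[0.1124]
First v>=0 after going negative at step 25, time=3.7500

Answer: 3.7500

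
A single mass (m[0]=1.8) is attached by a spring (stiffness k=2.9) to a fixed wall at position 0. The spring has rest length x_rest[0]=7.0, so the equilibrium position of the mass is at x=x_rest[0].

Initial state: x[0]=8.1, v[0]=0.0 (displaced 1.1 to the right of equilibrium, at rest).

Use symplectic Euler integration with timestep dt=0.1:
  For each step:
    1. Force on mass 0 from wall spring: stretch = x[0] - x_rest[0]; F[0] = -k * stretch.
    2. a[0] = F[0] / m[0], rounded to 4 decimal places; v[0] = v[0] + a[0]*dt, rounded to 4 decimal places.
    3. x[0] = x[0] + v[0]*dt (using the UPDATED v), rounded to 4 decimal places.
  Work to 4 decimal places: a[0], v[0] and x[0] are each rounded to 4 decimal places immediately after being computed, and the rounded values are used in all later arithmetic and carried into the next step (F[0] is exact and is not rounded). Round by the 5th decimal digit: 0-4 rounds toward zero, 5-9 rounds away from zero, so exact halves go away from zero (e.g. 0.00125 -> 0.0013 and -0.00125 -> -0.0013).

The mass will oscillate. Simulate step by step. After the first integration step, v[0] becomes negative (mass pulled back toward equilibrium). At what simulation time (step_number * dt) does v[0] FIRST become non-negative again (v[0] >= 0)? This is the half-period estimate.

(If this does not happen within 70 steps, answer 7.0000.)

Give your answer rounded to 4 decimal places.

Answer: 2.5000

Derivation:
Step 0: x=[8.1000] v=[0.0000]
Step 1: x=[8.0823] v=[-0.1772]
Step 2: x=[8.0471] v=[-0.3516]
Step 3: x=[7.9951] v=[-0.5203]
Step 4: x=[7.9270] v=[-0.6806]
Step 5: x=[7.8440] v=[-0.8300]
Step 6: x=[7.7474] v=[-0.9660]
Step 7: x=[7.6388] v=[-1.0864]
Step 8: x=[7.5199] v=[-1.1893]
Step 9: x=[7.3926] v=[-1.2731]
Step 10: x=[7.2590] v=[-1.3364]
Step 11: x=[7.1212] v=[-1.3781]
Step 12: x=[6.9814] v=[-1.3976]
Step 13: x=[6.8419] v=[-1.3946]
Step 14: x=[6.7050] v=[-1.3691]
Step 15: x=[6.5728] v=[-1.3216]
Step 16: x=[6.4475] v=[-1.2528]
Step 17: x=[6.3311] v=[-1.1638]
Step 18: x=[6.2255] v=[-1.0560]
Step 19: x=[6.1324] v=[-0.9312]
Step 20: x=[6.0533] v=[-0.7914]
Step 21: x=[5.9894] v=[-0.6389]
Step 22: x=[5.9418] v=[-0.4761]
Step 23: x=[5.9112] v=[-0.3056]
Step 24: x=[5.8982] v=[-0.1302]
Step 25: x=[5.9029] v=[0.0473]
First v>=0 after going negative at step 25, time=2.5000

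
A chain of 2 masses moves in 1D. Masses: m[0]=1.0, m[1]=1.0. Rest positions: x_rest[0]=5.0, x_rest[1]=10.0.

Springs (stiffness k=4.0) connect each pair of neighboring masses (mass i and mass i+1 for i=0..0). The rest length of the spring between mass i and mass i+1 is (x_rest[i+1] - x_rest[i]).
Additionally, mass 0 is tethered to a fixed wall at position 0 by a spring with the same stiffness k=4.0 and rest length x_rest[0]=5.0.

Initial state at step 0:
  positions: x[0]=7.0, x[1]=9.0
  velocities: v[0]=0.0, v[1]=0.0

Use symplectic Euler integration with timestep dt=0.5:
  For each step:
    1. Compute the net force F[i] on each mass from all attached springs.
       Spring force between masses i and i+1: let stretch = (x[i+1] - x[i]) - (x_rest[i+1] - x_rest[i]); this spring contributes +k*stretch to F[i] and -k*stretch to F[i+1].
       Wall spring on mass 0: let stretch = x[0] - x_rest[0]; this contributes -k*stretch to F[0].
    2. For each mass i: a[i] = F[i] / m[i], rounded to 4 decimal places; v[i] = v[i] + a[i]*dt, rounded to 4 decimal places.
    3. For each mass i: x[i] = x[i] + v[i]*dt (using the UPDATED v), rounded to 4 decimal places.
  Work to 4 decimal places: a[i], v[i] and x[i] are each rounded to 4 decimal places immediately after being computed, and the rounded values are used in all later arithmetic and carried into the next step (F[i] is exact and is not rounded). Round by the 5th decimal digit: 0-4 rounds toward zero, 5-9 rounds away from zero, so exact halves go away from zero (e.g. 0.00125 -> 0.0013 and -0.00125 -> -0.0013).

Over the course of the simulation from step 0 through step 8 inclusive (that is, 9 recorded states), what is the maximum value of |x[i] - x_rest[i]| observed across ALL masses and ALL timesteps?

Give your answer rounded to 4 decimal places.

Answer: 3.0000

Derivation:
Step 0: x=[7.0000 9.0000] v=[0.0000 0.0000]
Step 1: x=[2.0000 12.0000] v=[-10.0000 6.0000]
Step 2: x=[5.0000 10.0000] v=[6.0000 -4.0000]
Step 3: x=[8.0000 8.0000] v=[6.0000 -4.0000]
Step 4: x=[3.0000 11.0000] v=[-10.0000 6.0000]
Step 5: x=[3.0000 11.0000] v=[0.0000 0.0000]
Step 6: x=[8.0000 8.0000] v=[10.0000 -6.0000]
Step 7: x=[5.0000 10.0000] v=[-6.0000 4.0000]
Step 8: x=[2.0000 12.0000] v=[-6.0000 4.0000]
Max displacement = 3.0000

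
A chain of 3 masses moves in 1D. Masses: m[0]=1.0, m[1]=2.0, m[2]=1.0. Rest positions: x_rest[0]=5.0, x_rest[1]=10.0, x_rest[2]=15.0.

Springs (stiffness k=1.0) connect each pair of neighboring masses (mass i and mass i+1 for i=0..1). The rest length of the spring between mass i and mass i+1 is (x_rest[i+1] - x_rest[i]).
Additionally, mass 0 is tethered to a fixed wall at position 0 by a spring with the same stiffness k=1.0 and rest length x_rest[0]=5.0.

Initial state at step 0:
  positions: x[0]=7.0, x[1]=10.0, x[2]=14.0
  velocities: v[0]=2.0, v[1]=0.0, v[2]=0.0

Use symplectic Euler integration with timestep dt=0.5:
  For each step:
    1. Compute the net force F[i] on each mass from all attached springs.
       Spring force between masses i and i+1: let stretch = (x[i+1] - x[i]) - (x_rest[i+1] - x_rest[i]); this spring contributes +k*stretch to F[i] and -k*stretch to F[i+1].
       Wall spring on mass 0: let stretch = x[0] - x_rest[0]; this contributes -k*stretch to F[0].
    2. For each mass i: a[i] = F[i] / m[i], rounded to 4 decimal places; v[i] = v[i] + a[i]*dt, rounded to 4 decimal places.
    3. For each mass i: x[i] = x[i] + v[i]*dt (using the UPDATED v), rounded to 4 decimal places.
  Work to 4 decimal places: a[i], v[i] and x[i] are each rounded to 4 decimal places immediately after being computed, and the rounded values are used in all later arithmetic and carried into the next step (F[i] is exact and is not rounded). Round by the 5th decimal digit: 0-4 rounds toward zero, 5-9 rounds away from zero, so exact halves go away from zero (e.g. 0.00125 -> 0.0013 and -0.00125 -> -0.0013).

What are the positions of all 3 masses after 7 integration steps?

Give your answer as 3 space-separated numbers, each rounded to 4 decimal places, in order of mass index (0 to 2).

Step 0: x=[7.0000 10.0000 14.0000] v=[2.0000 0.0000 0.0000]
Step 1: x=[7.0000 10.1250 14.2500] v=[0.0000 0.2500 0.5000]
Step 2: x=[6.0313 10.3750 14.7188] v=[-1.9375 0.5000 0.9375]
Step 3: x=[4.6407 10.6251 15.3516] v=[-2.7813 0.5001 1.2656]
Step 4: x=[3.5860 10.7179 16.0528] v=[-2.1095 0.1856 1.4024]
Step 5: x=[3.4177 10.5861 16.6703] v=[-0.3366 -0.2637 1.2350]
Step 6: x=[4.1871 10.3187 17.0168] v=[1.5388 -0.5348 0.6929]
Step 7: x=[5.4427 10.1221 16.9387] v=[2.5111 -0.3932 -0.1562]

Answer: 5.4427 10.1221 16.9387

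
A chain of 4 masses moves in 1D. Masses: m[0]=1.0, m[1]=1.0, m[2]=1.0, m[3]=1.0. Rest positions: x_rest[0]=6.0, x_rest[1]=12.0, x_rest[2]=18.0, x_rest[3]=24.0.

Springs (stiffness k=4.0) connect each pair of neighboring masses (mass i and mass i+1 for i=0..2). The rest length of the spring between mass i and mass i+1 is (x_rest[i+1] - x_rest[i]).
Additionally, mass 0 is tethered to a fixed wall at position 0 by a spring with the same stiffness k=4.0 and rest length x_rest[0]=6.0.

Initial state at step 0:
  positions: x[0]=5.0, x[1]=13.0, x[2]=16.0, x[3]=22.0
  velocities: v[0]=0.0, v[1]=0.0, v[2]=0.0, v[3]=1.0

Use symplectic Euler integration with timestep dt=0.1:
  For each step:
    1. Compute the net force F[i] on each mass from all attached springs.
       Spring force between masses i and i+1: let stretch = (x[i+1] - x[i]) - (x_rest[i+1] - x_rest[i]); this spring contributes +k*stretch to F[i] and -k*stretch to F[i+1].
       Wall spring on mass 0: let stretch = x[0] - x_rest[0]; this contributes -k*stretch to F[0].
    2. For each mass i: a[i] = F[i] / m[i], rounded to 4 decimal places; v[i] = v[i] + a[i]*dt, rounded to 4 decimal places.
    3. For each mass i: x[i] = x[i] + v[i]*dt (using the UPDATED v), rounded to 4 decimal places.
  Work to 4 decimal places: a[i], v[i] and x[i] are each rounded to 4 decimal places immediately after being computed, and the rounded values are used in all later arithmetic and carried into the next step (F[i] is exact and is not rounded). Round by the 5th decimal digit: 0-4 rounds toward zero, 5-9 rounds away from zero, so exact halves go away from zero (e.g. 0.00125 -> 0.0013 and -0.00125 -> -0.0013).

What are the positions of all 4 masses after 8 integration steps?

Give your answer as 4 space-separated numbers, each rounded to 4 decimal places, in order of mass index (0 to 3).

Step 0: x=[5.0000 13.0000 16.0000 22.0000] v=[0.0000 0.0000 0.0000 1.0000]
Step 1: x=[5.1200 12.8000 16.1200 22.1000] v=[1.2000 -2.0000 1.2000 1.0000]
Step 2: x=[5.3424 12.4256 16.3464 22.2008] v=[2.2240 -3.7440 2.2640 1.0080]
Step 3: x=[5.6344 11.9247 16.6501 22.3074] v=[2.9203 -5.0090 3.0374 1.0662]
Step 4: x=[5.9527 11.3612 16.9911 22.4277] v=[3.1827 -5.6350 3.4102 1.2033]
Step 5: x=[6.2492 10.8066 17.3244 22.5706] v=[2.9650 -5.5464 3.3329 1.4287]
Step 6: x=[6.4780 10.3304 17.6068 22.7436] v=[2.2883 -4.7622 2.8243 1.7302]
Step 7: x=[6.6018 9.9911 17.8037 22.9512] v=[1.2381 -3.3926 1.9685 2.0755]
Step 8: x=[6.5971 9.8288 17.8940 23.1929] v=[-0.0469 -1.6233 0.9025 2.4165]

Answer: 6.5971 9.8288 17.8940 23.1929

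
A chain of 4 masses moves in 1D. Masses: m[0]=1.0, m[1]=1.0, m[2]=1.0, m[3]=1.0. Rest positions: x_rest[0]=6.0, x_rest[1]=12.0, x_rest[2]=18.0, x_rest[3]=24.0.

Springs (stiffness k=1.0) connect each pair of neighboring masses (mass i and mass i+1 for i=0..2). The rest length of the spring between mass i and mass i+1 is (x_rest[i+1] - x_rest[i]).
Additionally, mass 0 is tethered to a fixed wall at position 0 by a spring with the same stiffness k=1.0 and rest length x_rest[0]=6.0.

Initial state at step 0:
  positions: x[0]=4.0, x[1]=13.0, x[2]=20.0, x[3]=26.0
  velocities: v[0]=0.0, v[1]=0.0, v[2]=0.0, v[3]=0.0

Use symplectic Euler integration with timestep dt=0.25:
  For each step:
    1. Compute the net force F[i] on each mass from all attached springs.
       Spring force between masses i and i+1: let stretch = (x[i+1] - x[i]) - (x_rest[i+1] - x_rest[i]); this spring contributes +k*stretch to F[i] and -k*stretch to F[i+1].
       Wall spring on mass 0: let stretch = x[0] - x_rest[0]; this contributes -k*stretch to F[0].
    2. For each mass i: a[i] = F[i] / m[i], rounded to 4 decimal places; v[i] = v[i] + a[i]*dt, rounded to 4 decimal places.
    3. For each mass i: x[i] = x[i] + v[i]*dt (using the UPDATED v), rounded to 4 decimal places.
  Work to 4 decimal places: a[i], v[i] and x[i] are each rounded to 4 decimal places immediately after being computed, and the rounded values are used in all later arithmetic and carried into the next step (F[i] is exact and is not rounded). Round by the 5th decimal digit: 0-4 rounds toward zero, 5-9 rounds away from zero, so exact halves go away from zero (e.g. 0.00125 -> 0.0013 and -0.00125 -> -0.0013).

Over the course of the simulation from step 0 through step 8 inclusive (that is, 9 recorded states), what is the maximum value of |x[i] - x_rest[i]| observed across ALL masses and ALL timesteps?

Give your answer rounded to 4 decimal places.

Step 0: x=[4.0000 13.0000 20.0000 26.0000] v=[0.0000 0.0000 0.0000 0.0000]
Step 1: x=[4.3125 12.8750 19.9375 26.0000] v=[1.2500 -0.5000 -0.2500 0.0000]
Step 2: x=[4.8906 12.6563 19.8125 25.9961] v=[2.3125 -0.8750 -0.5000 -0.0156]
Step 3: x=[5.6484 12.3995 19.6267 25.9807] v=[3.0313 -1.0274 -0.7432 -0.0615]
Step 4: x=[6.4752 12.1724 19.3863 25.9432] v=[3.3070 -0.9084 -0.9615 -0.1500]
Step 5: x=[7.2533 12.0401 19.1049 25.8709] v=[3.1125 -0.5292 -1.1258 -0.2892]
Step 6: x=[7.8773 12.0502 18.8048 25.7507] v=[2.4959 0.0403 -1.2005 -0.4807]
Step 7: x=[8.2698 12.2216 18.5166 25.5714] v=[1.5698 0.6857 -1.1527 -0.7172]
Step 8: x=[8.3924 12.5395 18.2759 25.3262] v=[0.4903 1.2715 -0.9628 -0.9809]
Max displacement = 2.3924

Answer: 2.3924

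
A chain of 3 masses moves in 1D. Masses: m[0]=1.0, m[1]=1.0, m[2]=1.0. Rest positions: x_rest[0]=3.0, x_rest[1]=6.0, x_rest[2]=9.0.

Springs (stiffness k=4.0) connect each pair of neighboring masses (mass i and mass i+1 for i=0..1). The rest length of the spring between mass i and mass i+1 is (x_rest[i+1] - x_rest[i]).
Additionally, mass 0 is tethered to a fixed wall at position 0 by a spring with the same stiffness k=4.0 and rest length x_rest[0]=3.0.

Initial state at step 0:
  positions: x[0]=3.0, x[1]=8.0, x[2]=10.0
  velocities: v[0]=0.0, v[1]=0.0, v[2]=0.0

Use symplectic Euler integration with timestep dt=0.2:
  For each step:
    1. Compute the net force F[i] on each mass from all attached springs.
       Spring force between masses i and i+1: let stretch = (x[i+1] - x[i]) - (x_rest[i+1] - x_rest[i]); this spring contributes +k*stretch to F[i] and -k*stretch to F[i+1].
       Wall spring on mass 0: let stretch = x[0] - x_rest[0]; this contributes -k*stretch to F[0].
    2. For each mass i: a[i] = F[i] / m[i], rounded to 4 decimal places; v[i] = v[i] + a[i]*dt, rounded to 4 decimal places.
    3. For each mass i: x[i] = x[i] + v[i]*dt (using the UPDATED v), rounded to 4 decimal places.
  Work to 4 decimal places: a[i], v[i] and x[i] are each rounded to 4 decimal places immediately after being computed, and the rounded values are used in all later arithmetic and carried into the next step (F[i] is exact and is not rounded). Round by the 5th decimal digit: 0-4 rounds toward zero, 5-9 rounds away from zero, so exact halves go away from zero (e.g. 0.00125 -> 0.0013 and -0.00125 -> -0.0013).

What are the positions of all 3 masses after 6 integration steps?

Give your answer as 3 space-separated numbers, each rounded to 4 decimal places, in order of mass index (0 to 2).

Step 0: x=[3.0000 8.0000 10.0000] v=[0.0000 0.0000 0.0000]
Step 1: x=[3.3200 7.5200 10.1600] v=[1.6000 -2.4000 0.8000]
Step 2: x=[3.7808 6.7904 10.3776] v=[2.3040 -3.6480 1.0880]
Step 3: x=[4.1182 6.1532 10.5012] v=[1.6870 -3.1859 0.6182]
Step 4: x=[4.1223 5.8861 10.4092] v=[0.0204 -1.3355 -0.4602]
Step 5: x=[3.7490 6.0605 10.0735] v=[-1.8664 0.8719 -1.6787]
Step 6: x=[3.1457 6.5071 9.5757] v=[-3.0164 2.2331 -2.4891]

Answer: 3.1457 6.5071 9.5757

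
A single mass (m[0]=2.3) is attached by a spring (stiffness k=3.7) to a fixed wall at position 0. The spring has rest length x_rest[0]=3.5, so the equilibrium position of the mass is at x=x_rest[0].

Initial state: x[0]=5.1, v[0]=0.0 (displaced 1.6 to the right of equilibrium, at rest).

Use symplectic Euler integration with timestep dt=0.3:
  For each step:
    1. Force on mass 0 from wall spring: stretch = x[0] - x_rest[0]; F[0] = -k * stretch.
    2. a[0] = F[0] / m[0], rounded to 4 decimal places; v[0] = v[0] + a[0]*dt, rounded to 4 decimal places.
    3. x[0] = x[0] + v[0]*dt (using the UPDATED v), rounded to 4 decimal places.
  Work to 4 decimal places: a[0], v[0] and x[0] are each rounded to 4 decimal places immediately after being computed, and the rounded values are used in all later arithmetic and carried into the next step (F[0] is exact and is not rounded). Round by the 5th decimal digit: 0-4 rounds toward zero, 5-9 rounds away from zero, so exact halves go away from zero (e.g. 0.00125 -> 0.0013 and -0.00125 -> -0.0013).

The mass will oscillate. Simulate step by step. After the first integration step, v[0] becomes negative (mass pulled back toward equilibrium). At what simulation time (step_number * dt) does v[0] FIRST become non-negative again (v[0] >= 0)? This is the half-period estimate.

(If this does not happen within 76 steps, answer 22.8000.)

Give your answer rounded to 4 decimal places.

Answer: 2.7000

Derivation:
Step 0: x=[5.1000] v=[0.0000]
Step 1: x=[4.8683] v=[-0.7722]
Step 2: x=[4.4385] v=[-1.4326]
Step 3: x=[3.8729] v=[-1.8855]
Step 4: x=[3.2533] v=[-2.0655]
Step 5: x=[2.6694] v=[-1.9464]
Step 6: x=[2.2058] v=[-1.5455]
Step 7: x=[1.9295] v=[-0.9209]
Step 8: x=[1.8806] v=[-0.1630]
Step 9: x=[2.0662] v=[0.6185]
First v>=0 after going negative at step 9, time=2.7000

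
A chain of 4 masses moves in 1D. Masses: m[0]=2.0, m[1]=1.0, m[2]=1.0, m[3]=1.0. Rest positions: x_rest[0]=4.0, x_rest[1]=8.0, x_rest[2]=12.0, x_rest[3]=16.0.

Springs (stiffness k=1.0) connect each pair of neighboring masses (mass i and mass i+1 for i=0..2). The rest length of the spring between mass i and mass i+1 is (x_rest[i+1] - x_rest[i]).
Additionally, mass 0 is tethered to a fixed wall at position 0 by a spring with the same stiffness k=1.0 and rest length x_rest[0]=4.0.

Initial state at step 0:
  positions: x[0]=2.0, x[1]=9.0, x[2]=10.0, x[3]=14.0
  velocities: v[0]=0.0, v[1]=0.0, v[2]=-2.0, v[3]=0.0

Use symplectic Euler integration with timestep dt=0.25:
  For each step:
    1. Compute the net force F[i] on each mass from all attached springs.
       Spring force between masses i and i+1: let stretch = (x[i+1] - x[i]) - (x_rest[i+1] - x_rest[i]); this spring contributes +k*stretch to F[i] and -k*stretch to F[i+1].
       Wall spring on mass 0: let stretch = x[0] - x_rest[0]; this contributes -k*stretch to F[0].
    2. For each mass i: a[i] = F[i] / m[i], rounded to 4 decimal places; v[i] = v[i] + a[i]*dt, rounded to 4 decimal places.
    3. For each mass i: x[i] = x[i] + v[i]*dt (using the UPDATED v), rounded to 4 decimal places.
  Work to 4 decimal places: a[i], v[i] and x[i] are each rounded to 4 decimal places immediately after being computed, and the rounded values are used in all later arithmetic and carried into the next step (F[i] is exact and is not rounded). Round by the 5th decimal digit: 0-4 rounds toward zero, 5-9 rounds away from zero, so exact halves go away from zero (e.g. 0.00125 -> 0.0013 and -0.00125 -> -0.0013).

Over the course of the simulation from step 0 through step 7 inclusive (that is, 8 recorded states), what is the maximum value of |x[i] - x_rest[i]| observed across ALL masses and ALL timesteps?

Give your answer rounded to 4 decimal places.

Step 0: x=[2.0000 9.0000 10.0000 14.0000] v=[0.0000 0.0000 -2.0000 0.0000]
Step 1: x=[2.1563 8.6250 9.6875 14.0000] v=[0.6250 -1.5000 -1.2500 0.0000]
Step 2: x=[2.4473 7.9121 9.5781 13.9805] v=[1.1641 -2.8516 -0.4375 -0.0781]
Step 3: x=[2.8326 6.9618 9.6398 13.9358] v=[1.5413 -3.8013 0.2466 -0.1787]
Step 4: x=[3.2585 5.9208 9.8026 13.8726] v=[1.7034 -4.1641 0.6511 -0.2527]
Step 5: x=[3.6657 4.9560 9.9772 13.8051] v=[1.6289 -3.8592 0.6982 -0.2702]
Step 6: x=[3.9987 4.2244 10.0772 13.7483] v=[1.3320 -2.9265 0.3999 -0.2272]
Step 7: x=[4.2138 3.8445 10.0408 13.7121] v=[0.8604 -1.5197 -0.1455 -0.1450]
Max displacement = 4.1555

Answer: 4.1555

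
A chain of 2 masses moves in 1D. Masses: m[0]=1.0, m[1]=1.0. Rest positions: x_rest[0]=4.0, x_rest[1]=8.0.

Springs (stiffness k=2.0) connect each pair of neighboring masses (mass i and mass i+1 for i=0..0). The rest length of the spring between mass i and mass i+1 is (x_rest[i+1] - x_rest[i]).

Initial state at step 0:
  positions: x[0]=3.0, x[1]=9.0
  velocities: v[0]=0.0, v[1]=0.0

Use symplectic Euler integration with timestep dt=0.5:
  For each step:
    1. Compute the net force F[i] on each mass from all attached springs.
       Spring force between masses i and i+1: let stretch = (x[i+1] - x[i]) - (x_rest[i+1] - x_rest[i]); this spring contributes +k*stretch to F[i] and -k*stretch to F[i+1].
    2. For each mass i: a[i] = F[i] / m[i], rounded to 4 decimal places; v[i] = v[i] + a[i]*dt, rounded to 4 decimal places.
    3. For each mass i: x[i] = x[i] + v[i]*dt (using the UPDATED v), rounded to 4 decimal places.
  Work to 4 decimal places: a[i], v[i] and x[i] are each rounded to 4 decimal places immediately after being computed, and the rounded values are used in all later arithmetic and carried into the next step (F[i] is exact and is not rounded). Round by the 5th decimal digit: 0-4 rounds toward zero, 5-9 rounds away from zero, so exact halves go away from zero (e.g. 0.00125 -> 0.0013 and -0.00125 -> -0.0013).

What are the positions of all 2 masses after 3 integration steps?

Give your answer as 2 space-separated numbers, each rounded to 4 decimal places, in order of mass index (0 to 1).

Answer: 5.0000 7.0000

Derivation:
Step 0: x=[3.0000 9.0000] v=[0.0000 0.0000]
Step 1: x=[4.0000 8.0000] v=[2.0000 -2.0000]
Step 2: x=[5.0000 7.0000] v=[2.0000 -2.0000]
Step 3: x=[5.0000 7.0000] v=[0.0000 0.0000]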